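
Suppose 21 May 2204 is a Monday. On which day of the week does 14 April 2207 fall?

May 21, 2204 → May 21, 2205: 365 days.
May 21, 2205 → May 21, 2206: 365 days.
May 2206: 31 − 21 = 10 days remain.
Then 10 full months totalling 304 days.
April 1–14, 2207: 14 days.
Residual: 328 days.
Total: 1058 days.
1058 mod 7 = 1, so 1 day after Monday is Tuesday.

Tuesday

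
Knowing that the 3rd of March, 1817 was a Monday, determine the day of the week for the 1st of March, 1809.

Count forward from the earlier date (March 1, 1809) to the later (March 3, 1817):
Day-of-year of March 1, 1809: 60.
Day-of-year of March 3, 1817: 62.
1809 has 365 days, so 365 − 60 = 305 days remain in 1809.
Full years 1810–1816: 5 common + 2 leap = 5×365 + 2×366 = 2557 days.
Total: 305 + 2557 + 62 = 2924 days.
2924 mod 7 = 5, so 5 days before Monday is Wednesday.

Wednesday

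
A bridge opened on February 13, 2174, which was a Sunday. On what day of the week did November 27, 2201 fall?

Day-of-year of February 13, 2174: 44.
Day-of-year of November 27, 2201: 331.
2174 has 365 days, so 365 − 44 = 321 days remain in 2174.
Full years 2175–2200: 20 common + 6 leap = 20×365 + 6×366 = 9496 days.
Total: 321 + 9496 + 331 = 10148 days.
10148 mod 7 = 5, so 5 days after Sunday is Friday.

Friday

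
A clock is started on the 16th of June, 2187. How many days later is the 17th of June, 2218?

11323

Day-of-year of June 16, 2187: 167.
Day-of-year of June 17, 2218: 168.
2187 has 365 days, so 365 − 167 = 198 days remain in 2187.
Full years 2188–2217: 23 common + 7 leap = 23×365 + 7×366 = 10957 days.
Total: 198 + 10957 + 168 = 11323 days.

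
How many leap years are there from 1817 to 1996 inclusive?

44

Years divisible by 4: 1820, 1824, …, 1996 — 45 in all.
Of these, 1900 is divisible by 100 but not 400, so not leap.
Leap years: 45 − 1 = 44.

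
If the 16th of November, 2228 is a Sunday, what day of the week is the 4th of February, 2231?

November 16, 2228 → November 16, 2229: 365 days.
November 16, 2229 → November 16, 2230: 365 days.
November 2230: 30 − 16 = 14 days remain.
Then December (31), January (31): 31 + 31 = 62 days.
February 1–4, 2231: 4 days (2231 is not a leap year).
Residual: 80 days.
Total: 810 days.
810 mod 7 = 5, so 5 days after Sunday is Friday.

Friday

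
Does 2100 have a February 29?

2100 is not a leap year (divisible by 100 but not 400).

No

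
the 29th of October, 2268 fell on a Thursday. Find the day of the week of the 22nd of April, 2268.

Count forward from the earlier date (April 22, 2268) to the later (October 29, 2268):
April 2268: 30 − 22 = 8 days remain.
Then May (31), June (30), July (31), August (31), September (30): 31 + 30 + 31 + 31 + 30 = 153 days.
October 1–29, 2268: 29 days.
Total: 8 + 153 + 29 = 190 days.
190 mod 7 = 1, so 1 day before Thursday is Wednesday.

Wednesday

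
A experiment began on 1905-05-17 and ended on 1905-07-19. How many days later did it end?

63

May 1905: 31 − 17 = 14 days remain.
Then June (30): 30 days.
July 1–19, 1905: 19 days.
Total: 14 + 30 + 19 = 63 days.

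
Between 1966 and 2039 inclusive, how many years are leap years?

18

Years divisible by 4: 1968, 1972, …, 2036 — 18 in all.
2000 is divisible by 400, so still leap.
No century exceptions apply. Count: 18.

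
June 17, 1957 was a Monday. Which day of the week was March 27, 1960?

Sunday

Day-of-year of June 17, 1957: 168.
Day-of-year of March 27, 1960: 87.
1957 has 365 days, so 365 − 168 = 197 days remain in 1957.
Full years: 1958: 365; 1959: 365. Sum = 730.
Total: 197 + 730 + 87 = 1014 days.
1014 mod 7 = 6, so 6 days after Monday is Sunday.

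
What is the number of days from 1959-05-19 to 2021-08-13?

22732

From May 19, 1959 to May 19, 2021: 62 years, of which 16 contain a Feb 29 — 46×365 + 16×366 = 22646 days.
(2000 is a leap year (divisible by 400).)
May 2021: 31 − 19 = 12 days remain.
Then June (30), July (31): 30 + 31 = 61 days.
August 1–13, 2021: 13 days.
Residual: 86 days.
Total: 22732 days.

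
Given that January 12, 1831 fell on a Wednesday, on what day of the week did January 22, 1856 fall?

Day-of-year of January 12, 1831: 12.
Day-of-year of January 22, 1856: 22.
1831 has 365 days, so 365 − 12 = 353 days remain in 1831.
Full years 1832–1855: 18 common + 6 leap = 18×365 + 6×366 = 8766 days.
Total: 353 + 8766 + 22 = 9141 days.
9141 mod 7 = 6, so 6 days after Wednesday is Tuesday.

Tuesday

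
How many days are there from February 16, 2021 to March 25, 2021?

37

February 2021: 28 − 16 = 12 days remain (2021 is not a leap year, so February has 28 days).
March 1–25, 2021: 25 days.
Total: 12 + 25 = 37 days.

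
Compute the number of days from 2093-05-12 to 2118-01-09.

9007

From May 12, 2093 to May 12, 2117: 24 years, of which 5 contain a Feb 29 — 19×365 + 5×366 = 8765 days.
(2100 is not a leap year (divisible by 100 but not 400).)
May 2117: 31 − 12 = 19 days remain.
Then June (30), July (31), August (31), September (30), October (31), November (30), December (31): 30 + 31 + 31 + 30 + 31 + 30 + 31 = 214 days.
January 1–9, 2118: 9 days.
Residual: 242 days.
Total: 9007 days.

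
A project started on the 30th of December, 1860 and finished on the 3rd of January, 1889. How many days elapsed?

From December 30, 1860 to December 30, 1888: 28 years, of which 7 contain a Feb 29 — 21×365 + 7×366 = 10227 days.
December 1888: 31 − 30 = 1 day remains.
January 1–3, 1889: 3 days.
Residual: 4 days.
Total: 10231 days.

10231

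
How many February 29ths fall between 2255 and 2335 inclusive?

19

Years divisible by 4: 2256, 2260, …, 2332 — 20 in all.
Of these, 2300 is divisible by 100 but not 400, so not leap.
Leap years: 20 − 1 = 19.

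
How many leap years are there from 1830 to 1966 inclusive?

Years divisible by 4: 1832, 1836, …, 1964 — 34 in all.
Of these, 1900 is divisible by 100 but not 400, so not leap.
Leap years: 34 − 1 = 33.

33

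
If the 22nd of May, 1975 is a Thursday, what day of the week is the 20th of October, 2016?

From May 22, 1975 to May 22, 2016: 41 years, of which 11 contain a Feb 29 — 30×365 + 11×366 = 14976 days.
(2000 is a leap year (divisible by 400).)
May 2016: 31 − 22 = 9 days remain.
Then June (30), July (31), August (31), September (30): 30 + 31 + 31 + 30 = 122 days.
October 1–20, 2016: 20 days.
Residual: 151 days.
Total: 15127 days.
15127 is a multiple of 7, so the 20th of October, 2016 falls on the same weekday: Thursday.

Thursday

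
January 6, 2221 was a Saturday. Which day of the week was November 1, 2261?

Friday

From January 6, 2221 to January 6, 2261: 40 years, of which 10 contain a Feb 29 — 30×365 + 10×366 = 14610 days.
January 2261: 31 − 6 = 25 days remain.
Then 9 full months totalling 273 days.
November 1, 2261: 1 day.
Residual: 299 days.
Total: 14909 days.
14909 mod 7 = 6, so 6 days after Saturday is Friday.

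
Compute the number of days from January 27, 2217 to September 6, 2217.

January 2217: 31 − 27 = 4 days remain.
Then February 2217 (28), March (31), April (30), May (31), June (30), July (31), August (31): 28 + 31 + 30 + 31 + 30 + 31 + 31 = 212 days.
September 1–6, 2217: 6 days.
Total: 4 + 212 + 6 = 222 days.

222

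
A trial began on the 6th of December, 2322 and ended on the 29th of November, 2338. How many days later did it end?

5837

Day-of-year of December 6, 2322: 340.
Day-of-year of November 29, 2338: 333.
2322 has 365 days, so 365 − 340 = 25 days remain in 2322.
Full years 2323–2337: 11 common + 4 leap = 11×365 + 4×366 = 5479 days.
Total: 25 + 5479 + 333 = 5837 days.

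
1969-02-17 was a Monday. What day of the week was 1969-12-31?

February 1969: 28 − 17 = 11 days remain (1969 is not a leap year, so February has 28 days).
Then 9 full months totalling 275 days.
December 1–31, 1969: 31 days.
Total: 11 + 275 + 31 = 317 days.
317 mod 7 = 2, so 2 days after Monday is Wednesday.

Wednesday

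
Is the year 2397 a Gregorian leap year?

2397 is not a leap year.

No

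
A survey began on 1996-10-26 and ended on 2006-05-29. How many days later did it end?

3502

Day-of-year of October 26, 1996: 300.
Day-of-year of May 29, 2006: 149.
1996 has 366 days, so 366 − 300 = 66 days remain in 1996.
Full years 1997–2005: 7 common + 2 leap = 7×365 + 2×366 = 3287 days.
Total: 66 + 3287 + 149 = 3502 days.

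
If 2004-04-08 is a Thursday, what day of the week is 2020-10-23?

Friday

From April 8, 2004 to April 8, 2020: 16 years, of which 4 contain a Feb 29 — 12×365 + 4×366 = 5844 days.
April 2020: 30 − 8 = 22 days remain.
Then May (31), June (30), July (31), August (31), September (30): 31 + 30 + 31 + 31 + 30 = 153 days.
October 1–23, 2020: 23 days.
Residual: 198 days.
Total: 6042 days.
6042 mod 7 = 1, so 1 day after Thursday is Friday.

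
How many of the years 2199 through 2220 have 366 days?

5

Years divisible by 4 in [2199, 2220]: 2200, 2204, 2208, 2212, 2216, 2220.
Of these, 2200 is divisible by 100 but not 400, so not leap.
Leap years: 6 − 1 = 5.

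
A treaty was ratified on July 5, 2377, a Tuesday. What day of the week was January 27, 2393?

Wednesday

Day-of-year of July 5, 2377: 186.
Day-of-year of January 27, 2393: 27.
2377 has 365 days, so 365 − 186 = 179 days remain in 2377.
Full years 2378–2392: 11 common + 4 leap = 11×365 + 4×366 = 5479 days.
Total: 179 + 5479 + 27 = 5685 days.
5685 mod 7 = 1, so 1 day after Tuesday is Wednesday.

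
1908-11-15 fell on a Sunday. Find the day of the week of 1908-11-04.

Count forward from the earlier date (November 4, 1908) to the later (November 15, 1908):
Within November 1908: 15 − 4 = 11 days.
11 mod 7 = 4, so 4 days before Sunday is Wednesday.

Wednesday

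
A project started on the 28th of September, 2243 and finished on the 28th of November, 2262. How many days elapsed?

Day-of-year of September 28, 2243: 271.
Day-of-year of November 28, 2262: 332.
2243 has 365 days, so 365 − 271 = 94 days remain in 2243.
Full years 2244–2261: 13 common + 5 leap = 13×365 + 5×366 = 6575 days.
Total: 94 + 6575 + 332 = 7001 days.

7001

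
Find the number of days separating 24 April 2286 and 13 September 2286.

142

April 2286: 30 − 24 = 6 days remain.
Then May (31), June (30), July (31), August (31): 31 + 30 + 31 + 31 = 123 days.
September 1–13, 2286: 13 days.
Total: 6 + 123 + 13 = 142 days.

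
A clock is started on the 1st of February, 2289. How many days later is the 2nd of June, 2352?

Day-of-year of February 1, 2289: 32.
Day-of-year of June 2, 2352: 154.
2289 has 365 days, so 365 − 32 = 333 days remain in 2289.
Full years 2290–2351: 48 common + 14 leap = 48×365 + 14×366 = 22644 days.
Total: 333 + 22644 + 154 = 23131 days.

23131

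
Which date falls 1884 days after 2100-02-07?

2105-04-06

Count 1884 days after February 7, 2100:
Day-of-year of February 7, 2100: 38.
Day-of-year of April 6, 2105: 96.
2100 has 365 days, so 365 − 38 = 327 days remain in 2100.
Full years: 2101: 365; 2102: 365; 2103: 365; 2104: 366. Sum = 1461.
Total: 327 + 1461 + 96 = 1884 days.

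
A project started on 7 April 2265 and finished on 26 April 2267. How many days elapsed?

749

April 7, 2265 → April 7, 2266: 365 days.
April 7, 2266 → April 7, 2267: 365 days.
Within April 2267: 26 − 7 = 19 days.
Total: 749 days.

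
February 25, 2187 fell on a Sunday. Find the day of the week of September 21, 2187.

February 2187: 28 − 25 = 3 days remain (2187 is not a leap year, so February has 28 days).
Then March (31), April (30), May (31), June (30), July (31), August (31): 31 + 30 + 31 + 30 + 31 + 31 = 184 days.
September 1–21, 2187: 21 days.
Total: 3 + 184 + 21 = 208 days.
208 mod 7 = 5, so 5 days after Sunday is Friday.

Friday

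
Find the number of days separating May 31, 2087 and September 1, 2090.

Day-of-year of May 31, 2087: 151.
Day-of-year of September 1, 2090: 244.
2087 has 365 days, so 365 − 151 = 214 days remain in 2087.
Full years: 2088: 366; 2089: 365. Sum = 731.
Total: 214 + 731 + 244 = 1189 days.

1189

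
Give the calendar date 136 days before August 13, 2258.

March 30, 2258

Count 136 days before August 13, 2258:
March 2258: 31 − 30 = 1 day remains.
Then April (30), May (31), June (30), July (31): 30 + 31 + 30 + 31 = 122 days.
August 1–13, 2258: 13 days.
Total: 1 + 122 + 13 = 136 days.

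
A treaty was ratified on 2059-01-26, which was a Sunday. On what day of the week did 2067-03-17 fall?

Thursday

Day-of-year of January 26, 2059: 26.
Day-of-year of March 17, 2067: 76.
2059 has 365 days, so 365 − 26 = 339 days remain in 2059.
Full years 2060–2066: 5 common + 2 leap = 5×365 + 2×366 = 2557 days.
Total: 339 + 2557 + 76 = 2972 days.
2972 mod 7 = 4, so 4 days after Sunday is Thursday.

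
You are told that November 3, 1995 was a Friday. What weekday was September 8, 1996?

November 1995: 30 − 3 = 27 days remain.
Then 9 full months totalling 275 days.
September 1–8, 1996: 8 days.
Total: 27 + 275 + 8 = 310 days.
310 mod 7 = 2, so 2 days after Friday is Sunday.

Sunday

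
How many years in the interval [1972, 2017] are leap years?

Years divisible by 4 in [1972, 2017]: 1972, 1976, 1980, 1984, 1988, 1992, 1996, 2000, 2004, 2008, 2012, 2016.
2000 is divisible by 400, so still leap.
No century exceptions apply. Count: 12.

12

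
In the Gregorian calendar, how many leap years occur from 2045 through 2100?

13

Years divisible by 4: 2048, 2052, …, 2100 — 14 in all.
Of these, 2100 is divisible by 100 but not 400, so not leap.
Leap years: 14 − 1 = 13.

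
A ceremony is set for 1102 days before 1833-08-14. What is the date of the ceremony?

1830-08-08

Count 1102 days before August 14, 1833:
August 8, 1830 → August 8, 1831: 365 days.
August 8, 1831 → August 8, 1832: 366 days (1832 is a leap year).
August 8, 1832 → August 8, 1833: 365 days.
Within August 1833: 14 − 8 = 6 days.
Total: 1102 days.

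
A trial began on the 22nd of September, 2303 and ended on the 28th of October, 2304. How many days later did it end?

Day-of-year of September 22, 2303: 265.
Day-of-year of October 28, 2304: 302.
2303 has 365 days, so 365 − 265 = 100 days remain in 2303.
Total: 100 + 302 = 402 days.

402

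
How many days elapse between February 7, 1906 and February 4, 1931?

Day-of-year of February 7, 1906: 38.
Day-of-year of February 4, 1931: 35.
1906 has 365 days, so 365 − 38 = 327 days remain in 1906.
Full years 1907–1930: 18 common + 6 leap = 18×365 + 6×366 = 8766 days.
Total: 327 + 8766 + 35 = 9128 days.

9128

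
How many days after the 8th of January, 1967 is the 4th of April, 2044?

28211

From January 8, 1967 to January 8, 2044: 77 years, of which 19 contain a Feb 29 — 58×365 + 19×366 = 28124 days.
(2000 is a leap year (divisible by 400).)
January 2044: 31 − 8 = 23 days remain.
Then February 2044 (29), March (31): 29 + 31 = 60 days.
April 1–4, 2044: 4 days.
Residual: 87 days.
Total: 28211 days.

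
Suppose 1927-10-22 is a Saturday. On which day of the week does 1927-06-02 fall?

Thursday

Count forward from the earlier date (June 2, 1927) to the later (October 22, 1927):
June 1927: 30 − 2 = 28 days remain.
Then July (31), August (31), September (30): 31 + 31 + 30 = 92 days.
October 1–22, 1927: 22 days.
Total: 28 + 92 + 22 = 142 days.
142 mod 7 = 2, so 2 days before Saturday is Thursday.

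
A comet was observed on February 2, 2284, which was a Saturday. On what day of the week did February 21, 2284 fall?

Within February 2284: 21 − 2 = 19 days.
19 mod 7 = 5, so 5 days after Saturday is Thursday.

Thursday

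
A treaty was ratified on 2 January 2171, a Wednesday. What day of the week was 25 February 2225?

From January 2, 2171 to January 2, 2225: 54 years, of which 13 contain a Feb 29 — 41×365 + 13×366 = 19723 days.
(2200 is not a leap year (divisible by 100 but not 400).)
January 2225: 31 − 2 = 29 days remain.
February 1–25, 2225: 25 days (2225 is not a leap year).
Residual: 54 days.
Total: 19777 days.
19777 mod 7 = 2, so 2 days after Wednesday is Friday.

Friday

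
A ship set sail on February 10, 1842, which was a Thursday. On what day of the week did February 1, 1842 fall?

Count forward from the earlier date (February 1, 1842) to the later (February 10, 1842):
Within February 1842: 10 − 1 = 9 days.
9 mod 7 = 2, so 2 days before Thursday is Tuesday.

Tuesday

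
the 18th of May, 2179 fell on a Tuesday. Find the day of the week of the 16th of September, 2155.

Count forward from the earlier date (September 16, 2155) to the later (May 18, 2179):
From September 16, 2155 to September 16, 2178: 23 years, of which 6 contain a Feb 29 — 17×365 + 6×366 = 8401 days.
September 2178: 30 − 16 = 14 days remain.
Then October (31), November (30), December (31), January (31), February 2179 (28), March (31), April (30): 31 + 30 + 31 + 31 + 28 + 31 + 30 = 212 days.
May 1–18, 2179: 18 days.
Residual: 244 days.
Total: 8645 days.
8645 is a multiple of 7, so the 16th of September, 2155 falls on the same weekday: Tuesday.

Tuesday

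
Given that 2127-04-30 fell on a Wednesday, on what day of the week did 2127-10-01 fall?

April 2127: 30 − 30 = 0 days remain.
Then May (31), June (30), July (31), August (31), September (30): 31 + 30 + 31 + 31 + 30 = 153 days.
October 1, 2127: 1 day.
Total: 0 + 153 + 1 = 154 days.
154 is a multiple of 7, so 2127-10-01 falls on the same weekday: Wednesday.

Wednesday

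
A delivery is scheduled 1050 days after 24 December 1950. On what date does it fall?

8 November 1953

Count 1050 days after December 24, 1950:
Day-of-year of December 24, 1950: 358.
Day-of-year of November 8, 1953: 312.
1950 has 365 days, so 365 − 358 = 7 days remain in 1950.
Full years: 1951: 365; 1952: 366. Sum = 731.
Total: 7 + 731 + 312 = 1050 days.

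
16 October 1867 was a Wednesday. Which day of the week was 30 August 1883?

Day-of-year of October 16, 1867: 289.
Day-of-year of August 30, 1883: 242.
1867 has 365 days, so 365 − 289 = 76 days remain in 1867.
Full years 1868–1882: 11 common + 4 leap = 11×365 + 4×366 = 5479 days.
Total: 76 + 5479 + 242 = 5797 days.
5797 mod 7 = 1, so 1 day after Wednesday is Thursday.

Thursday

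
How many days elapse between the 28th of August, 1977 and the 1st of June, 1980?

Day-of-year of August 28, 1977: 240.
Day-of-year of June 1, 1980: 153.
1977 has 365 days, so 365 − 240 = 125 days remain in 1977.
Full years: 1978: 365; 1979: 365. Sum = 730.
Total: 125 + 730 + 153 = 1008 days.

1008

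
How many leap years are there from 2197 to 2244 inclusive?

11

Years divisible by 4 in [2197, 2244]: 2200, 2204, 2208, 2212, 2216, 2220, 2224, 2228, 2232, 2236, 2240, 2244.
Of these, 2200 is divisible by 100 but not 400, so not leap.
Leap years: 12 − 1 = 11.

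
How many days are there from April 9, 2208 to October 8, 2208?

182

April 2208: 30 − 9 = 21 days remain.
Then May (31), June (30), July (31), August (31), September (30): 31 + 30 + 31 + 31 + 30 = 153 days.
October 1–8, 2208: 8 days.
Total: 21 + 153 + 8 = 182 days.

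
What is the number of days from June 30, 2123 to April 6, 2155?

11603

From June 30, 2123 to June 30, 2154: 31 years, of which 8 contain a Feb 29 — 23×365 + 8×366 = 11323 days.
June 2154: 30 − 30 = 0 days remain.
Then 9 full months totalling 274 days.
April 1–6, 2155: 6 days.
Residual: 280 days.
Total: 11603 days.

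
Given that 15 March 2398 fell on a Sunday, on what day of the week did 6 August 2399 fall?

March 15, 2398 → March 15, 2399: 365 days.
March 2399: 31 − 15 = 16 days remain.
Then April (30), May (31), June (30), July (31): 30 + 31 + 30 + 31 = 122 days.
August 1–6, 2399: 6 days.
Residual: 144 days.
Total: 509 days.
509 mod 7 = 5, so 5 days after Sunday is Friday.

Friday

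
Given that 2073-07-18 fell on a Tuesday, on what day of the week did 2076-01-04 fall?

July 18, 2073 → July 18, 2074: 365 days.
July 18, 2074 → July 18, 2075: 365 days.
July 2075: 31 − 18 = 13 days remain.
Then August (31), September (30), October (31), November (30), December (31): 31 + 30 + 31 + 30 + 31 = 153 days.
January 1–4, 2076: 4 days.
Residual: 170 days.
Total: 900 days.
900 mod 7 = 4, so 4 days after Tuesday is Saturday.

Saturday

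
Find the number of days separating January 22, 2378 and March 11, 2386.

2970

Day-of-year of January 22, 2378: 22.
Day-of-year of March 11, 2386: 70.
2378 has 365 days, so 365 − 22 = 343 days remain in 2378.
Full years 2379–2385: 5 common + 2 leap = 5×365 + 2×366 = 2557 days.
Total: 343 + 2557 + 70 = 2970 days.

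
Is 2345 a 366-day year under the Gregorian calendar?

No

2345 is not a leap year.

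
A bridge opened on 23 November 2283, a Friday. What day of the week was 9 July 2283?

Count forward from the earlier date (July 9, 2283) to the later (November 23, 2283):
July 2283: 31 − 9 = 22 days remain.
Then August (31), September (30), October (31): 31 + 30 + 31 = 92 days.
November 1–23, 2283: 23 days.
Total: 22 + 92 + 23 = 137 days.
137 mod 7 = 4, so 4 days before Friday is Monday.

Monday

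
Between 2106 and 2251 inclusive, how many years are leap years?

35

Years divisible by 4: 2108, 2112, …, 2248 — 36 in all.
Of these, 2200 is divisible by 100 but not 400, so not leap.
Leap years: 36 − 1 = 35.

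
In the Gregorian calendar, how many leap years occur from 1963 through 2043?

Years divisible by 4: 1964, 1968, …, 2040 — 20 in all.
2000 is divisible by 400, so still leap.
No century exceptions apply. Count: 20.

20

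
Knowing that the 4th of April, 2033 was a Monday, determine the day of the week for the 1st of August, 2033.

April 2033: 30 − 4 = 26 days remain.
Then May (31), June (30), July (31): 31 + 30 + 31 = 92 days.
August 1, 2033: 1 day.
Total: 26 + 92 + 1 = 119 days.
119 is a multiple of 7, so the 1st of August, 2033 falls on the same weekday: Monday.

Monday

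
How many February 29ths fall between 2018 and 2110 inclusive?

22

Years divisible by 4: 2020, 2024, …, 2108 — 23 in all.
Of these, 2100 is divisible by 100 but not 400, so not leap.
Leap years: 23 − 1 = 22.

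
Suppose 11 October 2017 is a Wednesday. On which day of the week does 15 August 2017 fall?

Tuesday

Count forward from the earlier date (August 15, 2017) to the later (October 11, 2017):
August 2017: 31 − 15 = 16 days remain.
Then September (30): 30 days.
October 1–11, 2017: 11 days.
Total: 16 + 30 + 11 = 57 days.
57 mod 7 = 1, so 1 day before Wednesday is Tuesday.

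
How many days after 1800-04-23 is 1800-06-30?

April 1800: 30 − 23 = 7 days remain.
Then May (31): 31 days.
June 1–30, 1800: 30 days.
Total: 7 + 31 + 30 = 68 days.

68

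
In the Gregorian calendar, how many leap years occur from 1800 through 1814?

3

Years divisible by 4 in [1800, 1814]: 1800, 1804, 1808, 1812.
Of these, 1800 is divisible by 100 but not 400, so not leap.
Leap years: 4 − 1 = 3.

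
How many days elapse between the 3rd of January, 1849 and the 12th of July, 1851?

January 3, 1849 → January 3, 1850: 365 days.
January 3, 1850 → January 3, 1851: 365 days.
January 1851: 31 − 3 = 28 days remain.
Then February 1851 (28), March (31), April (30), May (31), June (30): 28 + 31 + 30 + 31 + 30 = 150 days.
July 1–12, 1851: 12 days.
Residual: 190 days.
Total: 920 days.

920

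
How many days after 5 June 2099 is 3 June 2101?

728

Day-of-year of June 5, 2099: 156.
Day-of-year of June 3, 2101: 154.
2099 has 365 days, so 365 − 156 = 209 days remain in 2099.
Full years: 2100: 365. Sum = 365.
Total: 209 + 365 + 154 = 728 days.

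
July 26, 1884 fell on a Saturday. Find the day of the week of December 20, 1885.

Sunday

Day-of-year of July 26, 1884: 208.
Day-of-year of December 20, 1885: 354.
1884 has 366 days, so 366 − 208 = 158 days remain in 1884.
Total: 158 + 354 = 512 days.
512 mod 7 = 1, so 1 day after Saturday is Sunday.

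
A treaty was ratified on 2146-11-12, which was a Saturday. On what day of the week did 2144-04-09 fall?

Count forward from the earlier date (April 9, 2144) to the later (November 12, 2146):
Day-of-year of April 9, 2144: 100.
Day-of-year of November 12, 2146: 316.
2144 has 366 days, so 366 − 100 = 266 days remain in 2144.
Full years: 2145: 365. Sum = 365.
Total: 266 + 365 + 316 = 947 days.
947 mod 7 = 2, so 2 days before Saturday is Thursday.

Thursday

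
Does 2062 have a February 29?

2062 is not a leap year.

No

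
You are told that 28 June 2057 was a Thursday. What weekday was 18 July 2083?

Sunday

Day-of-year of June 28, 2057: 179.
Day-of-year of July 18, 2083: 199.
2057 has 365 days, so 365 − 179 = 186 days remain in 2057.
Full years 2058–2082: 19 common + 6 leap = 19×365 + 6×366 = 9131 days.
Total: 186 + 9131 + 199 = 9516 days.
9516 mod 7 = 3, so 3 days after Thursday is Sunday.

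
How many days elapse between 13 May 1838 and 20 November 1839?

556

May 13, 1838 → May 13, 1839: 365 days.
May 1839: 31 − 13 = 18 days remain.
Then June (30), July (31), August (31), September (30), October (31): 30 + 31 + 31 + 30 + 31 = 153 days.
November 1–20, 1839: 20 days.
Residual: 191 days.
Total: 556 days.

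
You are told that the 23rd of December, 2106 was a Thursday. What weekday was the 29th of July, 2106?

Count forward from the earlier date (July 29, 2106) to the later (December 23, 2106):
July 2106: 31 − 29 = 2 days remain.
Then August (31), September (30), October (31), November (30): 31 + 30 + 31 + 30 = 122 days.
December 1–23, 2106: 23 days.
Total: 2 + 122 + 23 = 147 days.
147 is a multiple of 7, so the 29th of July, 2106 falls on the same weekday: Thursday.

Thursday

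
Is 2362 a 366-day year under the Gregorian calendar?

No

2362 is not a leap year.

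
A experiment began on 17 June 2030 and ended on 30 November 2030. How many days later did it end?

166

June 2030: 30 − 17 = 13 days remain.
Then July (31), August (31), September (30), October (31): 31 + 31 + 30 + 31 = 123 days.
November 1–30, 2030: 30 days.
Total: 13 + 123 + 30 = 166 days.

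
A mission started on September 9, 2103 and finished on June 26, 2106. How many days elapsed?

1021

September 9, 2103 → September 9, 2104: 366 days (2104 is a leap year).
September 9, 2104 → September 9, 2105: 365 days.
September 2105: 30 − 9 = 21 days remain.
Then October (31), November (30), December (31), January (31), February 2106 (28), March (31), April (30), May (31): 31 + 30 + 31 + 31 + 28 + 31 + 30 + 31 = 243 days.
June 1–26, 2106: 26 days.
Residual: 290 days.
Total: 1021 days.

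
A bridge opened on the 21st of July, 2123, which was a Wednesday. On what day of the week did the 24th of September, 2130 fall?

Day-of-year of July 21, 2123: 202.
Day-of-year of September 24, 2130: 267.
2123 has 365 days, so 365 − 202 = 163 days remain in 2123.
Full years: 2124: 366; 2125: 365; 2126: 365; 2127: 365; 2128: 366; 2129: 365. Sum = 2192.
Total: 163 + 2192 + 267 = 2622 days.
2622 mod 7 = 4, so 4 days after Wednesday is Sunday.

Sunday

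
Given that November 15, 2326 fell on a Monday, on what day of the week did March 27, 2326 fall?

Saturday

Count forward from the earlier date (March 27, 2326) to the later (November 15, 2326):
March 2326: 31 − 27 = 4 days remain.
Then April (30), May (31), June (30), July (31), August (31), September (30), October (31): 30 + 31 + 30 + 31 + 31 + 30 + 31 = 214 days.
November 1–15, 2326: 15 days.
Total: 4 + 214 + 15 = 233 days.
233 mod 7 = 2, so 2 days before Monday is Saturday.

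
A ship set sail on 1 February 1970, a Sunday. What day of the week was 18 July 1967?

Count forward from the earlier date (July 18, 1967) to the later (February 1, 1970):
Day-of-year of July 18, 1967: 199.
Day-of-year of February 1, 1970: 32.
1967 has 365 days, so 365 − 199 = 166 days remain in 1967.
Full years: 1968: 366; 1969: 365. Sum = 731.
Total: 166 + 731 + 32 = 929 days.
929 mod 7 = 5, so 5 days before Sunday is Tuesday.

Tuesday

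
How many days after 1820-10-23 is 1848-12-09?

From October 23, 1820 to October 23, 1848: 28 years, of which 7 contain a Feb 29 — 21×365 + 7×366 = 10227 days.
October 1848: 31 − 23 = 8 days remain.
Then November (30): 30 days.
December 1–9, 1848: 9 days.
Residual: 47 days.
Total: 10274 days.

10274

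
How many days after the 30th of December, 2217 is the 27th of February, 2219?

424

Day-of-year of December 30, 2217: 364.
Day-of-year of February 27, 2219: 58.
2217 has 365 days, so 365 − 364 = 1 days remain in 2217.
Full years: 2218: 365. Sum = 365.
Total: 1 + 365 + 58 = 424 days.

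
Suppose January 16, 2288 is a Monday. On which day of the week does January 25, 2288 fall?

Within January 2288: 25 − 16 = 9 days.
9 mod 7 = 2, so 2 days after Monday is Wednesday.

Wednesday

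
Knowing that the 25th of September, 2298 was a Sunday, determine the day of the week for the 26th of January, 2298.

Count forward from the earlier date (January 26, 2298) to the later (September 25, 2298):
January 2298: 31 − 26 = 5 days remain.
Then February 2298 (28), March (31), April (30), May (31), June (30), July (31), August (31): 28 + 31 + 30 + 31 + 30 + 31 + 31 = 212 days.
September 1–25, 2298: 25 days.
Total: 5 + 212 + 25 = 242 days.
242 mod 7 = 4, so 4 days before Sunday is Wednesday.

Wednesday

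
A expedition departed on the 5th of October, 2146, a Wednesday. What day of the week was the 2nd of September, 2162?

Thursday

Day-of-year of October 5, 2146: 278.
Day-of-year of September 2, 2162: 245.
2146 has 365 days, so 365 − 278 = 87 days remain in 2146.
Full years 2147–2161: 11 common + 4 leap = 11×365 + 4×366 = 5479 days.
Total: 87 + 5479 + 245 = 5811 days.
5811 mod 7 = 1, so 1 day after Wednesday is Thursday.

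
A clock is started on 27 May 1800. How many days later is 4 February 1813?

4636

From May 27, 1800 to May 27, 1812: 12 years, of which 3 contain a Feb 29 — 9×365 + 3×366 = 4383 days.
May 1812: 31 − 27 = 4 days remain.
Then June (30), July (31), August (31), September (30), October (31), November (30), December (31), January (31): 30 + 31 + 31 + 30 + 31 + 30 + 31 + 31 = 245 days.
February 1–4, 1813: 4 days (1813 is not a leap year).
Residual: 253 days.
Total: 4636 days.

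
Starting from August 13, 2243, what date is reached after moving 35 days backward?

July 9, 2243

Count 35 days before August 13, 2243:
July 2243: 31 − 9 = 22 days remain.
August 1–13, 2243: 13 days.
Total: 22 + 13 = 35 days.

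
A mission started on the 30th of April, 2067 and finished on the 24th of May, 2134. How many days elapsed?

24495

Day-of-year of April 30, 2067: 120.
Day-of-year of May 24, 2134: 144.
2067 has 365 days, so 365 − 120 = 245 days remain in 2067.
Full years 2068–2133: 50 common + 16 leap = 50×365 + 16×366 = 24106 days.
Total: 245 + 24106 + 144 = 24495 days.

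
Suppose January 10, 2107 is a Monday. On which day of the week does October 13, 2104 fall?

Count forward from the earlier date (October 13, 2104) to the later (January 10, 2107):
Day-of-year of October 13, 2104: 287.
Day-of-year of January 10, 2107: 10.
2104 has 366 days, so 366 − 287 = 79 days remain in 2104.
Full years: 2105: 365; 2106: 365. Sum = 730.
Total: 79 + 730 + 10 = 819 days.
819 is a multiple of 7, so October 13, 2104 falls on the same weekday: Monday.

Monday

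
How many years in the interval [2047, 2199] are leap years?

Years divisible by 4: 2048, 2052, …, 2196 — 38 in all.
Of these, 2100 is divisible by 100 but not 400, so not leap.
Leap years: 38 − 1 = 37.

37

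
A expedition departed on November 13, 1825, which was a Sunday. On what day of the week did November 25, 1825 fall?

Within November 1825: 25 − 13 = 12 days.
12 mod 7 = 5, so 5 days after Sunday is Friday.

Friday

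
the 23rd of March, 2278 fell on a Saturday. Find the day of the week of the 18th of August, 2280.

Day-of-year of March 23, 2278: 82.
Day-of-year of August 18, 2280: 231.
2278 has 365 days, so 365 − 82 = 283 days remain in 2278.
Full years: 2279: 365. Sum = 365.
Total: 283 + 365 + 231 = 879 days.
879 mod 7 = 4, so 4 days after Saturday is Wednesday.

Wednesday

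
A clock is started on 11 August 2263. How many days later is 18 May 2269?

2107

Day-of-year of August 11, 2263: 223.
Day-of-year of May 18, 2269: 138.
2263 has 365 days, so 365 − 223 = 142 days remain in 2263.
Full years: 2264: 366; 2265: 365; 2266: 365; 2267: 365; 2268: 366. Sum = 1827.
Total: 142 + 1827 + 138 = 2107 days.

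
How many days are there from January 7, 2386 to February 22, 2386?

46

January 2386: 31 − 7 = 24 days remain.
February 1–22, 2386: 22 days (2386 is not a leap year).
Total: 24 + 22 = 46 days.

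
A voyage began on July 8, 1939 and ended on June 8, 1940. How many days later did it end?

336

July 1939: 31 − 8 = 23 days remain.
Then 10 full months totalling 305 days.
June 1–8, 1940: 8 days.
Residual: 336 days.
Total: 336 days.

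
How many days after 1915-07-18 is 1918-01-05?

902

Day-of-year of July 18, 1915: 199.
Day-of-year of January 5, 1918: 5.
1915 has 365 days, so 365 − 199 = 166 days remain in 1915.
Full years: 1916: 366; 1917: 365. Sum = 731.
Total: 166 + 731 + 5 = 902 days.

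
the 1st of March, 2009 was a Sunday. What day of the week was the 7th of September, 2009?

Monday

March 2009: 31 − 1 = 30 days remain.
Then April (30), May (31), June (30), July (31), August (31): 30 + 31 + 30 + 31 + 31 = 153 days.
September 1–7, 2009: 7 days.
Total: 30 + 153 + 7 = 190 days.
190 mod 7 = 1, so 1 day after Sunday is Monday.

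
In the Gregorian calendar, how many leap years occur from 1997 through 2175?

43

Years divisible by 4: 2000, 2004, …, 2172 — 44 in all.
Of these, 2100 is divisible by 100 but not 400, so not leap.
2000 is divisible by 400, so still leap.
Leap years: 44 − 1 = 43.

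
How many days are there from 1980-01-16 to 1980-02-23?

38

January 1980: 31 − 16 = 15 days remain.
February 1–23, 1980: 23 days (1980 is a leap year).
Total: 15 + 23 = 38 days.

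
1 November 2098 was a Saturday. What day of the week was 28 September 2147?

Day-of-year of November 1, 2098: 305.
Day-of-year of September 28, 2147: 271.
2098 has 365 days, so 365 − 305 = 60 days remain in 2098.
Full years 2099–2146: 37 common + 11 leap = 37×365 + 11×366 = 17531 days.
Total: 60 + 17531 + 271 = 17862 days.
17862 mod 7 = 5, so 5 days after Saturday is Thursday.

Thursday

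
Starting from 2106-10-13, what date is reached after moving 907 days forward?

2109-04-07

Count 907 days after October 13, 2106:
Day-of-year of October 13, 2106: 286.
Day-of-year of April 7, 2109: 97.
2106 has 365 days, so 365 − 286 = 79 days remain in 2106.
Full years: 2107: 365; 2108: 366. Sum = 731.
Total: 79 + 731 + 97 = 907 days.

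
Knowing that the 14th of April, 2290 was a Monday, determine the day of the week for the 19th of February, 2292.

Day-of-year of April 14, 2290: 104.
Day-of-year of February 19, 2292: 50.
2290 has 365 days, so 365 − 104 = 261 days remain in 2290.
Full years: 2291: 365. Sum = 365.
Total: 261 + 365 + 50 = 676 days.
676 mod 7 = 4, so 4 days after Monday is Friday.

Friday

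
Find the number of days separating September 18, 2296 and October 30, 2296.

42

September 2296: 30 − 18 = 12 days remain.
October 1–30, 2296: 30 days.
Total: 12 + 30 = 42 days.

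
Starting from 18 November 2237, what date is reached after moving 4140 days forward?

20 March 2249

Count 4140 days after November 18, 2237:
From November 18, 2237 to November 18, 2248: 11 years, of which 3 contain a Feb 29 — 8×365 + 3×366 = 4018 days.
November 2248: 30 − 18 = 12 days remain.
Then December (31), January (31), February 2249 (28): 31 + 31 + 28 = 90 days.
March 1–20, 2249: 20 days.
Residual: 122 days.
Total: 4140 days.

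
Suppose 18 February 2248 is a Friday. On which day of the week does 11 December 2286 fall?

Day-of-year of February 18, 2248: 49.
Day-of-year of December 11, 2286: 345.
2248 has 366 days, so 366 − 49 = 317 days remain in 2248.
Full years 2249–2285: 28 common + 9 leap = 28×365 + 9×366 = 13514 days.
Total: 317 + 13514 + 345 = 14176 days.
14176 mod 7 = 1, so 1 day after Friday is Saturday.

Saturday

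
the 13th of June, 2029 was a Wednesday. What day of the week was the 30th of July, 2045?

Sunday

Day-of-year of June 13, 2029: 164.
Day-of-year of July 30, 2045: 211.
2029 has 365 days, so 365 − 164 = 201 days remain in 2029.
Full years 2030–2044: 11 common + 4 leap = 11×365 + 4×366 = 5479 days.
Total: 201 + 5479 + 211 = 5891 days.
5891 mod 7 = 4, so 4 days after Wednesday is Sunday.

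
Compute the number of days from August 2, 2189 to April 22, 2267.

From August 2, 2189 to August 2, 2266: 77 years, of which 18 contain a Feb 29 — 59×365 + 18×366 = 28123 days.
(2200 is not a leap year (divisible by 100 but not 400).)
August 2266: 31 − 2 = 29 days remain.
Then September (30), October (31), November (30), December (31), January (31), February 2267 (28), March (31): 30 + 31 + 30 + 31 + 31 + 28 + 31 = 212 days.
April 1–22, 2267: 22 days.
Residual: 263 days.
Total: 28386 days.

28386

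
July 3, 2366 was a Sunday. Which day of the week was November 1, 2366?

July 2366: 31 − 3 = 28 days remain.
Then August (31), September (30), October (31): 31 + 30 + 31 = 92 days.
November 1, 2366: 1 day.
Total: 28 + 92 + 1 = 121 days.
121 mod 7 = 2, so 2 days after Sunday is Tuesday.

Tuesday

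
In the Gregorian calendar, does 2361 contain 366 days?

2361 is not a leap year.

No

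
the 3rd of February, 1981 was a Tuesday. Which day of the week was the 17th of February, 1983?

Thursday

February 3, 1981 → February 3, 1982: 365 days.
February 3, 1982 → February 3, 1983: 365 days.
Within February 1983: 17 − 3 = 14 days.
Total: 744 days.
744 mod 7 = 2, so 2 days after Tuesday is Thursday.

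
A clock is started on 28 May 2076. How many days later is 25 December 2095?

From May 28, 2076 to May 28, 2095: 19 years, of which 4 contain a Feb 29 — 15×365 + 4×366 = 6939 days.
May 2095: 31 − 28 = 3 days remain.
Then June (30), July (31), August (31), September (30), October (31), November (30): 30 + 31 + 31 + 30 + 31 + 30 = 183 days.
December 1–25, 2095: 25 days.
Residual: 211 days.
Total: 7150 days.

7150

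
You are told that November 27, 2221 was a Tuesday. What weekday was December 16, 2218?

Count forward from the earlier date (December 16, 2218) to the later (November 27, 2221):
December 16, 2218 → December 16, 2219: 365 days.
December 16, 2219 → December 16, 2220: 366 days (2220 is a leap year).
December 2220: 31 − 16 = 15 days remain.
Then 10 full months totalling 304 days.
November 1–27, 2221: 27 days.
Residual: 346 days.
Total: 1077 days.
1077 mod 7 = 6, so 6 days before Tuesday is Wednesday.

Wednesday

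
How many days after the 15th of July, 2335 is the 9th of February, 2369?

Day-of-year of July 15, 2335: 196.
Day-of-year of February 9, 2369: 40.
2335 has 365 days, so 365 − 196 = 169 days remain in 2335.
Full years 2336–2368: 24 common + 9 leap = 24×365 + 9×366 = 12054 days.
Total: 169 + 12054 + 40 = 12263 days.

12263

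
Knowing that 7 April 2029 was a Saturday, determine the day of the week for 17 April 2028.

Count forward from the earlier date (April 17, 2028) to the later (April 7, 2029):
April 2028: 30 − 17 = 13 days remain.
Then 11 full months totalling 335 days.
April 1–7, 2029: 7 days.
Total: 13 + 335 + 7 = 355 days.
355 mod 7 = 5, so 5 days before Saturday is Monday.

Monday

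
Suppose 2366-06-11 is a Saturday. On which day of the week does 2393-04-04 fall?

From June 11, 2366 to June 11, 2392: 26 years, of which 7 contain a Feb 29 — 19×365 + 7×366 = 9497 days.
June 2392: 30 − 11 = 19 days remain.
Then 9 full months totalling 274 days.
April 1–4, 2393: 4 days.
Residual: 297 days.
Total: 9794 days.
9794 mod 7 = 1, so 1 day after Saturday is Sunday.

Sunday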